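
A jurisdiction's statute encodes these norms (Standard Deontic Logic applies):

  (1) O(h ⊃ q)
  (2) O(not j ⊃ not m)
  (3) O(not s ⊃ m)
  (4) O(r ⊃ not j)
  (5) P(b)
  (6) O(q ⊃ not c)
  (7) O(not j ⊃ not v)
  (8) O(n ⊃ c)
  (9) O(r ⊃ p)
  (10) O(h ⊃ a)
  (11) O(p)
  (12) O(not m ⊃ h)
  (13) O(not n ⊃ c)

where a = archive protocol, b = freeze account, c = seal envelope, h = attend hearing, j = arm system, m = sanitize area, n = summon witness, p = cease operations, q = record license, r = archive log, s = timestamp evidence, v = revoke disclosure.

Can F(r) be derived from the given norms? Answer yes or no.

Premises 13 and 8 are O(not n ⊃ c) and O(n ⊃ c); every ideal world satisfies not n or n, so in either case c holds — hence O(c).
Premise 6 is O(q ⊃ not c); contrapositively O(c ⊃ not q). Since O(c) holds, K gives O(not q).
The contrapositive of premise 1 (O(h ⊃ q)) is O(not q ⊃ not h), and O(not q) is already established, so O(not h).
Premise 12, O(not m ⊃ h), contraposes to O(not h ⊃ m); with O(not h) we get O(m).
The contrapositive of premise 2 (O(not j ⊃ not m)) is O(m ⊃ j), and O(m) is already established, so O(j).
Premise 4, O(r ⊃ not j), contraposes to O(j ⊃ not r); with O(j) we get O(not r).
Premises 3, 5, 7, 9, 10, 11 do not contribute to this derivation.
So O(not r) holds, i.e. F(r). The claim follows.

Yes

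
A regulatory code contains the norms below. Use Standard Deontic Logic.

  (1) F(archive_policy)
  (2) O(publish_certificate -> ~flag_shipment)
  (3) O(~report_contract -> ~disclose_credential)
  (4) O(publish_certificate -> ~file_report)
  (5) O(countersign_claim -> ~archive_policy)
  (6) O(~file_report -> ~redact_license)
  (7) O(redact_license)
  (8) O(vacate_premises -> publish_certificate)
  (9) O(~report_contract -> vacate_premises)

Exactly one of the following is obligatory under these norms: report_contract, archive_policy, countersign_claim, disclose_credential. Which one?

report_contract

Premise 7 states O(redact_license) outright.
Premise 6 is O(~file_report -> ~redact_license); contrapositively O(redact_license -> file_report). Since O(redact_license) holds, K gives O(file_report).
Premise 4 is O(publish_certificate -> ~file_report); contrapositively O(file_report -> ~publish_certificate). Since O(file_report) holds, K gives O(~publish_certificate).
Premise 8 is O(vacate_premises -> publish_certificate); contrapositively O(~publish_certificate -> ~vacate_premises). Since O(~publish_certificate) holds, K gives O(~vacate_premises).
Premise 9, O(~report_contract -> vacate_premises), contraposes to O(~vacate_premises -> report_contract); with O(~vacate_premises) we get O(report_contract).
So O(report_contract) holds — report_contract is obligatory. None of the other listed options is made obligatory by any chain of premises.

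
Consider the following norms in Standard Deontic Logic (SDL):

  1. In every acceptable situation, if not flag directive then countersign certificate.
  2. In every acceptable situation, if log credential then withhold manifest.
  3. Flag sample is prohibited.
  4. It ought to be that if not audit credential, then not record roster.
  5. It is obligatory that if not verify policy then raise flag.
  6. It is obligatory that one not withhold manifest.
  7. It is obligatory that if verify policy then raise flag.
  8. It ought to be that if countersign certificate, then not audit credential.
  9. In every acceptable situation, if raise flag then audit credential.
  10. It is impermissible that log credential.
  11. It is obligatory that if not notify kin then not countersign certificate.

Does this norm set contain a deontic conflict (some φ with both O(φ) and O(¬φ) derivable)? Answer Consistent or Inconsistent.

Premise 2 is O(log_credential → withhold_manifest), but O(log_credential) is not derivable from the premises, so it does not yield O(withhold_manifest).
So O(withhold_manifest) is not derivable, and the apparent clash with O(¬withhold_manifest) does not arise.
A world satisfying every obligation exists (e.g. audit_credential=true, countersign_certificate=false, flag_directive=true, flag_sample=false, log_credential=false, notify_kin=false, raise_flag=true, record_roster=false, verify_policy=false, withhold_manifest=false); no atom is both obligatory and forbidden, so the set is consistent.

Consistent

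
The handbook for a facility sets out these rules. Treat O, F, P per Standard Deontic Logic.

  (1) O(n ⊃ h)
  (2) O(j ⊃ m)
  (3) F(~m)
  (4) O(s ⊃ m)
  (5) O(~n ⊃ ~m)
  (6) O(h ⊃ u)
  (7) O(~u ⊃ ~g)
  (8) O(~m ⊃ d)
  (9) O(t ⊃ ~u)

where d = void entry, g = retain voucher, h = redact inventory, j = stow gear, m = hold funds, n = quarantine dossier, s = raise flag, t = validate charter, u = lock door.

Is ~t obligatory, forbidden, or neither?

Obligatory

Premise 3, F(~m), is equivalent to O(m).
Premise 5 is O(~n ⊃ ~m); contrapositively O(m ⊃ n). Since O(m) holds, K gives O(n).
Applying K to premise 1 (O(n ⊃ h)) and O(n) yields O(h).
From O(h) and premise 6, O(h ⊃ u), we obtain O(u).
Premise 9 is O(t ⊃ ~u); contrapositively O(u ⊃ ~t). Since O(u) holds, K gives O(~t).
Premises 2, 4, 7, 8 do not contribute to this derivation.
Hence ~t is obligatory.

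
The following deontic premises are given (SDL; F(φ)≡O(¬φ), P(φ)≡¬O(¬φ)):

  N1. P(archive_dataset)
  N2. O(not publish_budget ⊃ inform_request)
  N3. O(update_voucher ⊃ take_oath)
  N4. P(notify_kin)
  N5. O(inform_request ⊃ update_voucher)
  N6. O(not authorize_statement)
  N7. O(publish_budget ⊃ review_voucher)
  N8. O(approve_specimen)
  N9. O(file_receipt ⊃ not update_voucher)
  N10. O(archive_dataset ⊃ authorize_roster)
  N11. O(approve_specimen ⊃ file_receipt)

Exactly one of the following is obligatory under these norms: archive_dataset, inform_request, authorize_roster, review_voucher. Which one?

review_voucher

From premise 8 we have O(approve_specimen).
Premise 11 is O(approve_specimen ⊃ file_receipt); since O(approve_specimen), deontic closure gives O(file_receipt).
Premise 9 is O(file_receipt ⊃ not update_voucher); since O(file_receipt), deontic closure gives O(not update_voucher).
Premise 5, O(inform_request ⊃ update_voucher), contraposes to O(not update_voucher ⊃ not inform_request); with O(not update_voucher) we get O(not inform_request).
Premise 2, O(not publish_budget ⊃ inform_request), contraposes to O(not inform_request ⊃ publish_budget); with O(not inform_request) we get O(publish_budget).
With premise 7, O(publish_budget ⊃ review_voucher), the K-axiom yields O(review_voucher).
So O(review_voucher) holds — review_voucher is obligatory. None of the other listed options is made obligatory by any chain of premises.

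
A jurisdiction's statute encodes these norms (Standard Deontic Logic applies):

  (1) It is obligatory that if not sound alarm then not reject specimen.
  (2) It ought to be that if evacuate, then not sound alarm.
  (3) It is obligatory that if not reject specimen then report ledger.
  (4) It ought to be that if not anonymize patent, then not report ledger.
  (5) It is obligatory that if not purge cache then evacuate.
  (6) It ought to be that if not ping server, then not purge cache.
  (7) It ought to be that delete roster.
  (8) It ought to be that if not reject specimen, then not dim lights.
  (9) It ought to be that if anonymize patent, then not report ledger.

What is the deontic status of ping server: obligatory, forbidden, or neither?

Obligatory

Premises 4 and 9 cover both cases: O(¬anonymize_patent → ¬report_ledger) and O(anonymize_patent → ¬report_ledger). Since ¬anonymize_patent ∨ anonymize_patent is a tautology, O(¬report_ledger) follows.
Premise 3 is O(¬reject_specimen → report_ledger); contrapositively O(¬report_ledger → reject_specimen). Since O(¬report_ledger) holds, K gives O(reject_specimen).
Premise 1, O(¬sound_alarm → ¬reject_specimen), contraposes to O(reject_specimen → sound_alarm); with O(reject_specimen) we get O(sound_alarm).
Premise 2 is O(evacuate → ¬sound_alarm); contrapositively O(sound_alarm → ¬evacuate). Since O(sound_alarm) holds, K gives O(¬evacuate).
Premise 5 is O(¬purge_cache → evacuate); contrapositively O(¬evacuate → purge_cache). Since O(¬evacuate) holds, K gives O(purge_cache).
The contrapositive of premise 6 (O(¬ping_server → ¬purge_cache)) is O(purge_cache → ping_server), and O(purge_cache) is already established, so O(ping_server).
Premises 7, 8 do not contribute to this derivation.
Hence ping_server is obligatory.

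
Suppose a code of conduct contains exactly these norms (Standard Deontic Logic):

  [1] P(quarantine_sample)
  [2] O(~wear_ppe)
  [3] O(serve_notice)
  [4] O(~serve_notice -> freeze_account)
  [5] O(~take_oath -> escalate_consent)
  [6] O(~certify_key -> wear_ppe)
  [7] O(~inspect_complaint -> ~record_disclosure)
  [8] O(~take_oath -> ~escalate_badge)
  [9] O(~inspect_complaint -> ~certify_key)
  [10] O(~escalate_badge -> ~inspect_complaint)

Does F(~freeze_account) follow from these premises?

Premise 4 is O(~serve_notice -> freeze_account), but O(~serve_notice) is not derivable from the premises, so it does not yield O(freeze_account).
No other premise forces O(freeze_account). An ideal world satisfying every premise can still have ~freeze_account true, so F(~freeze_account) is not derivable.

No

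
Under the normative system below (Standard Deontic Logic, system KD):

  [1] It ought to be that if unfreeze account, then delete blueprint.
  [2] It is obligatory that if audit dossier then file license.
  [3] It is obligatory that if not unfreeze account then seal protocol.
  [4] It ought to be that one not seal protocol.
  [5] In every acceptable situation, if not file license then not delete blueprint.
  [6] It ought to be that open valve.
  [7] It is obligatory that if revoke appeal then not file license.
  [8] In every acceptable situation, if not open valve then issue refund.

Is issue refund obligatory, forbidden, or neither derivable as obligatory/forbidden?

Premise 8 is O(¬open_valve → issue_refund), but O(¬open_valve) is not derivable from the premises, so it does not yield O(issue_refund).
No premise or chain of K-axiom applications forces O(issue_refund), and none forces O(¬issue_refund). So issue_refund is neither obligatory nor forbidden under these norms.

Neither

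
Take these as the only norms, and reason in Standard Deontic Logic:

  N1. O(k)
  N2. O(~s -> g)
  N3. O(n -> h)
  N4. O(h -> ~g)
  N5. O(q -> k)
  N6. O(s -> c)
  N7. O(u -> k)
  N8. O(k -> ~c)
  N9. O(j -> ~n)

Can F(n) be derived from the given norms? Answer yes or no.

Yes

From premise 1 we have O(k).
With premise 8, O(k -> ~c), the K-axiom yields O(~c).
The contrapositive of premise 6 (O(s -> c)) is O(~c -> ~s), and O(~c) is already established, so O(~s).
Applying K to premise 2 (O(~s -> g)) and O(~s) yields O(g).
Premise 4 is O(h -> ~g); contrapositively O(g -> ~h). Since O(g) holds, K gives O(~h).
The contrapositive of premise 3 (O(n -> h)) is O(~h -> ~n), and O(~h) is already established, so O(~n).
Premises 5, 7, 9 do not contribute to this derivation.
So O(~n) holds, i.e. F(n). The claim follows.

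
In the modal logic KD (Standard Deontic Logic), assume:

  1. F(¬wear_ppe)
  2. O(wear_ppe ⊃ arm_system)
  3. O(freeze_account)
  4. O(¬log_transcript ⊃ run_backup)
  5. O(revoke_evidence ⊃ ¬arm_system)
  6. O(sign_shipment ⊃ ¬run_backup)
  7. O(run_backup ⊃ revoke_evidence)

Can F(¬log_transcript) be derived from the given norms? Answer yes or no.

Yes

F(¬wear_ppe) at premise 1 means O(wear_ppe).
Premise 2 is O(wear_ppe ⊃ arm_system); since O(wear_ppe), deontic closure gives O(arm_system).
Premise 5 is O(revoke_evidence ⊃ ¬arm_system); contrapositively O(arm_system ⊃ ¬revoke_evidence). Since O(arm_system) holds, K gives O(¬revoke_evidence).
The contrapositive of premise 7 (O(run_backup ⊃ revoke_evidence)) is O(¬revoke_evidence ⊃ ¬run_backup), and O(¬revoke_evidence) is already established, so O(¬run_backup).
Premise 4, O(¬log_transcript ⊃ run_backup), contraposes to O(¬run_backup ⊃ log_transcript); with O(¬run_backup) we get O(log_transcript).
Premises 3, 6 do not contribute to this derivation.
So O(log_transcript) holds, i.e. F(¬log_transcript). The claim follows.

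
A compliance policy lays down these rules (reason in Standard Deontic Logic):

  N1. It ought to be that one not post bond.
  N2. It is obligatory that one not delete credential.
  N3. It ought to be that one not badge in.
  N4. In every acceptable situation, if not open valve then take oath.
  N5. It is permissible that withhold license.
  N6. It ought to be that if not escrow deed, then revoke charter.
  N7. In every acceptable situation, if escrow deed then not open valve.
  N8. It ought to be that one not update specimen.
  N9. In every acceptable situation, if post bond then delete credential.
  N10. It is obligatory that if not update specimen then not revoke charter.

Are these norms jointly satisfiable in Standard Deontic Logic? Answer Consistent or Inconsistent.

Premise 9 is O(post_bond → delete_credential), but O(post_bond) is not derivable from the premises, so it does not yield O(delete_credential).
So O(delete_credential) is not derivable, and the apparent clash with O(¬delete_credential) does not arise.
A world satisfying every obligation exists (e.g. badge_in=false, delete_credential=false, escrow_deed=true, open_valve=false, post_bond=false, revoke_charter=false, take_oath=true, update_specimen=false, withhold_license=false); no atom is both obligatory and forbidden, so the set is consistent.

Consistent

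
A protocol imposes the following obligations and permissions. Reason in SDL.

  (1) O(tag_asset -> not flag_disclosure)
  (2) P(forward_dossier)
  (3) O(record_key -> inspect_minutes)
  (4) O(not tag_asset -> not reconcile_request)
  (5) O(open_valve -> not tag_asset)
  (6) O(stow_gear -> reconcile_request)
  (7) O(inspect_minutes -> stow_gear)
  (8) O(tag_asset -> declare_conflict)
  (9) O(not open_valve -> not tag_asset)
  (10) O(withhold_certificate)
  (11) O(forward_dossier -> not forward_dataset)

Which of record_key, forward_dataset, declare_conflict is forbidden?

Premises 9 and 5 are O(not open_valve -> not tag_asset) and O(open_valve -> not tag_asset); every ideal world satisfies not open_valve or open_valve, so in either case not tag_asset holds — hence O(not tag_asset).
Applying K to premise 4 (O(not tag_asset -> not reconcile_request)) and O(not tag_asset) yields O(not reconcile_request).
The contrapositive of premise 6 (O(stow_gear -> reconcile_request)) is O(not reconcile_request -> not stow_gear), and O(not reconcile_request) is already established, so O(not stow_gear).
Premise 7 is O(inspect_minutes -> stow_gear); contrapositively O(not stow_gear -> not inspect_minutes). Since O(not stow_gear) holds, K gives O(not inspect_minutes).
Premise 3, O(record_key -> inspect_minutes), contraposes to O(not inspect_minutes -> not record_key); with O(not inspect_minutes) we get O(not record_key).
So O(not record_key) holds, i.e. record_key is forbidden. None of the other listed options is forbidden under the premises.

record_key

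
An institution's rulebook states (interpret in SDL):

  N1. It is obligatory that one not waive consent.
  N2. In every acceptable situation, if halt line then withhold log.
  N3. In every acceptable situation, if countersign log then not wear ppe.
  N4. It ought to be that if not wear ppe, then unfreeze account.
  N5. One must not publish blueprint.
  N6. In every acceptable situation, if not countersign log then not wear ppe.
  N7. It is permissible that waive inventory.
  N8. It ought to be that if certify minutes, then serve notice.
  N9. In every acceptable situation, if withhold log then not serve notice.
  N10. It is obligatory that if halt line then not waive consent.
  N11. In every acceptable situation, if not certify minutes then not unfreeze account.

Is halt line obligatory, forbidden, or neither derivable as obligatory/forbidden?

Forbidden

Premises 3 and 6 are O(countersign_log → ¬wear_ppe) and O(¬countersign_log → ¬wear_ppe); every ideal world satisfies countersign_log or ¬countersign_log, so in either case ¬wear_ppe holds — hence O(¬wear_ppe).
Applying K to premise 4 (O(¬wear_ppe → unfreeze_account)) and O(¬wear_ppe) yields O(unfreeze_account).
Premise 11 is O(¬certify_minutes → ¬unfreeze_account); contrapositively O(unfreeze_account → certify_minutes). Since O(unfreeze_account) holds, K gives O(certify_minutes).
From O(certify_minutes) and premise 8, O(certify_minutes → serve_notice), we obtain O(serve_notice).
The contrapositive of premise 9 (O(withhold_log → ¬serve_notice)) is O(serve_notice → ¬withhold_log), and O(serve_notice) is already established, so O(¬withhold_log).
Premise 2 is O(halt_line → withhold_log); contrapositively O(¬withhold_log → ¬halt_line). Since O(¬withhold_log) holds, K gives O(¬halt_line).
Premises 1, 5, 7, 10 do not contribute to this derivation.
Thus O(¬halt_line), which is F(halt_line): halt_line is forbidden.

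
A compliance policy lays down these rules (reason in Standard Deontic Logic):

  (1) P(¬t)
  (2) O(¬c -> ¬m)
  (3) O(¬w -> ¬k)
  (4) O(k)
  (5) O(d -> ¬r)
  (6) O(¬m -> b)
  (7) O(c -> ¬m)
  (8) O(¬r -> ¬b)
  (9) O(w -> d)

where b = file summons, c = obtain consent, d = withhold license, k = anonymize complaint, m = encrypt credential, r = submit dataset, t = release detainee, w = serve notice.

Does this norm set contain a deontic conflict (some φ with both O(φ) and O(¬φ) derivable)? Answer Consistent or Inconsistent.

By case analysis on ¬c: premise 2 gives O(¬c -> ¬m) and premise 7 gives O(c -> ¬m), so O(¬m) either way.
Applying K to premise 6 (O(¬m -> b)) and O(¬m) yields O(b).
The contrapositive of premise 8 (O(¬r -> ¬b)) is O(b -> r), and O(b) is already established, so O(r).
Premise 5 is O(d -> ¬r); contrapositively O(r -> ¬d). Since O(r) holds, K gives O(¬d).
Premise 9, O(w -> d), contraposes to O(¬d -> ¬w); with O(¬d) we get O(¬w).
Premise 3 is O(¬w -> ¬k); since O(¬w), deontic closure gives O(¬k).
But premise 4 directly asserts O(k).
We now have both O(¬k) and O(k) — k is simultaneously obligatory and forbidden, violating the D-axiom.

Inconsistent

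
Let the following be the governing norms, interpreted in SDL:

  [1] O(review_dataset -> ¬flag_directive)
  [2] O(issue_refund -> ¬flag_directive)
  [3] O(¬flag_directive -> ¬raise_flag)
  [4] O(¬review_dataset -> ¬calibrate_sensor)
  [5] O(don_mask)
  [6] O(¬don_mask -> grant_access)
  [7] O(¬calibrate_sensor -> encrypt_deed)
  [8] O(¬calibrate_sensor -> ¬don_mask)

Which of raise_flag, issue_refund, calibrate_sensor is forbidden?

Premise 5 states O(don_mask) outright.
Premise 8 is O(¬calibrate_sensor -> ¬don_mask); contrapositively O(don_mask -> calibrate_sensor). Since O(don_mask) holds, K gives O(calibrate_sensor).
Premise 4, O(¬review_dataset -> ¬calibrate_sensor), contraposes to O(calibrate_sensor -> review_dataset); with O(calibrate_sensor) we get O(review_dataset).
Applying K to premise 1 (O(review_dataset -> ¬flag_directive)) and O(review_dataset) yields O(¬flag_directive).
Applying K to premise 3 (O(¬flag_directive -> ¬raise_flag)) and O(¬flag_directive) yields O(¬raise_flag).
So O(¬raise_flag) holds, i.e. raise_flag is forbidden. None of the other listed options is forbidden under the premises.

raise_flag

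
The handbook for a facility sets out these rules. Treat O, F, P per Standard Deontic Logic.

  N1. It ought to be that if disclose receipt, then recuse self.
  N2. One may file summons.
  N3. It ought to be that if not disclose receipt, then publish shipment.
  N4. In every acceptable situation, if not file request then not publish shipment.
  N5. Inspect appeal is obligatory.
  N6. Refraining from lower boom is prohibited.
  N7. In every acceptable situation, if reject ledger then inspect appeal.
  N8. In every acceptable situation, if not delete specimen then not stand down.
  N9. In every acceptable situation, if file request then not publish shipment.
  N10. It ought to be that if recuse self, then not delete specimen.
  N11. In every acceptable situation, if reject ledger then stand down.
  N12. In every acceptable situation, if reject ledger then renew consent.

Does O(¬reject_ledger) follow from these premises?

Premises 4 and 9 cover both cases: O(¬file_request → ¬publish_shipment) and O(file_request → ¬publish_shipment). Since ¬file_request ∨ file_request is a tautology, O(¬publish_shipment) follows.
Premise 3, O(¬disclose_receipt → publish_shipment), contraposes to O(¬publish_shipment → disclose_receipt); with O(¬publish_shipment) we get O(disclose_receipt).
From O(disclose_receipt) and premise 1, O(disclose_receipt → recuse_self), we obtain O(recuse_self).
Premise 10 is O(recuse_self → ¬delete_specimen); since O(recuse_self), deontic closure gives O(¬delete_specimen).
From O(¬delete_specimen) and premise 8, O(¬delete_specimen → ¬stand_down), we obtain O(¬stand_down).
Premise 11, O(reject_ledger → stand_down), contraposes to O(¬stand_down → ¬reject_ledger); with O(¬stand_down) we get O(¬reject_ledger).
Premises 2, 5, 6, 7, 12 do not contribute to this derivation.
So O(¬reject_ledger) follows.

Yes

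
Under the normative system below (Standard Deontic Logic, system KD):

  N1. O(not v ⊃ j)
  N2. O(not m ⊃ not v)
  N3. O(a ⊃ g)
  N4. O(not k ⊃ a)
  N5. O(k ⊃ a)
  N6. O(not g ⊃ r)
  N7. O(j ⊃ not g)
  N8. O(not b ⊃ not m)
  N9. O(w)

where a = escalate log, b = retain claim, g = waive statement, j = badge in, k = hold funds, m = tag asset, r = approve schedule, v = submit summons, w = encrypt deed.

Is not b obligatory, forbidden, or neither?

By case analysis on k: premise 5 gives O(k ⊃ a) and premise 4 gives O(not k ⊃ a), so O(a) either way.
Applying K to premise 3 (O(a ⊃ g)) and O(a) yields O(g).
Premise 7, O(j ⊃ not g), contraposes to O(g ⊃ not j); with O(g) we get O(not j).
The contrapositive of premise 1 (O(not v ⊃ j)) is O(not j ⊃ v), and O(not j) is already established, so O(v).
Premise 2, O(not m ⊃ not v), contraposes to O(v ⊃ m); with O(v) we get O(m).
The contrapositive of premise 8 (O(not b ⊃ not m)) is O(m ⊃ b), and O(m) is already established, so O(b).
Premises 6, 9 do not contribute to this derivation.
Thus O(b), which is F(not b): not b is forbidden.

Forbidden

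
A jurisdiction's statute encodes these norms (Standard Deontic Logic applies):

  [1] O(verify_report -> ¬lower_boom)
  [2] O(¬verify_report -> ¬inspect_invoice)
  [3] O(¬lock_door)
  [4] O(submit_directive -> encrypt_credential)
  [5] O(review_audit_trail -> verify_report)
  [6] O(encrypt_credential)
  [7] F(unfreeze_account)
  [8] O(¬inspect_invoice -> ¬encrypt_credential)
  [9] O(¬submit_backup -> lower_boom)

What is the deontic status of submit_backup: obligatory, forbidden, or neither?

Premise 6 states O(encrypt_credential) outright.
Premise 8 is O(¬inspect_invoice -> ¬encrypt_credential); contrapositively O(encrypt_credential -> inspect_invoice). Since O(encrypt_credential) holds, K gives O(inspect_invoice).
The contrapositive of premise 2 (O(¬verify_report -> ¬inspect_invoice)) is O(inspect_invoice -> verify_report), and O(inspect_invoice) is already established, so O(verify_report).
From O(verify_report) and premise 1, O(verify_report -> ¬lower_boom), we obtain O(¬lower_boom).
Premise 9, O(¬submit_backup -> lower_boom), contraposes to O(¬lower_boom -> submit_backup); with O(¬lower_boom) we get O(submit_backup).
Premises 3, 4, 5, 7 do not contribute to this derivation.
Hence submit_backup is obligatory.

Obligatory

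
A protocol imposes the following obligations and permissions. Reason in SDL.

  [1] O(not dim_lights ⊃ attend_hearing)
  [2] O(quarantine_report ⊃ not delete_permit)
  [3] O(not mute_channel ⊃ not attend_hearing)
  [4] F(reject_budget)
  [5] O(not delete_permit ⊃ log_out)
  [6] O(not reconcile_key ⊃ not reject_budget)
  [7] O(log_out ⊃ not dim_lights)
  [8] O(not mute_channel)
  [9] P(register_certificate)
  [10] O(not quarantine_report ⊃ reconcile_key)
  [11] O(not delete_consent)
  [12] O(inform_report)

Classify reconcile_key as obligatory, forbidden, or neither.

Premise 8 gives O(not mute_channel).
With premise 3, O(not mute_channel ⊃ not attend_hearing), the K-axiom yields O(not attend_hearing).
The contrapositive of premise 1 (O(not dim_lights ⊃ attend_hearing)) is O(not attend_hearing ⊃ dim_lights), and O(not attend_hearing) is already established, so O(dim_lights).
Premise 7 is O(log_out ⊃ not dim_lights); contrapositively O(dim_lights ⊃ not log_out). Since O(dim_lights) holds, K gives O(not log_out).
The contrapositive of premise 5 (O(not delete_permit ⊃ log_out)) is O(not log_out ⊃ delete_permit), and O(not log_out) is already established, so O(delete_permit).
Premise 2 is O(quarantine_report ⊃ not delete_permit); contrapositively O(delete_permit ⊃ not quarantine_report). Since O(delete_permit) holds, K gives O(not quarantine_report).
Premise 10 is O(not quarantine_report ⊃ reconcile_key); since O(not quarantine_report), deontic closure gives O(reconcile_key).
Premises 4, 6, 9, 11, 12 do not contribute to this derivation.
Hence reconcile_key is obligatory.

Obligatory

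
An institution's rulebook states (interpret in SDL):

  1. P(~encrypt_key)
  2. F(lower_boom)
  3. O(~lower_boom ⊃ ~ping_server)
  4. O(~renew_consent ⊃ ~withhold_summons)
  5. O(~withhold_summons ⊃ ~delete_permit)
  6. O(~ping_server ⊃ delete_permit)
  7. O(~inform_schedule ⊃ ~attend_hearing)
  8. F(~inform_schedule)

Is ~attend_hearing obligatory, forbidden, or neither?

Premise 7 is O(~inform_schedule ⊃ ~attend_hearing), but O(~inform_schedule) is not derivable from the premises, so it does not yield O(~attend_hearing).
No premise or chain of K-axiom applications forces O(~attend_hearing), and none forces O(attend_hearing). So ~attend_hearing is neither obligatory nor forbidden under these norms.

Neither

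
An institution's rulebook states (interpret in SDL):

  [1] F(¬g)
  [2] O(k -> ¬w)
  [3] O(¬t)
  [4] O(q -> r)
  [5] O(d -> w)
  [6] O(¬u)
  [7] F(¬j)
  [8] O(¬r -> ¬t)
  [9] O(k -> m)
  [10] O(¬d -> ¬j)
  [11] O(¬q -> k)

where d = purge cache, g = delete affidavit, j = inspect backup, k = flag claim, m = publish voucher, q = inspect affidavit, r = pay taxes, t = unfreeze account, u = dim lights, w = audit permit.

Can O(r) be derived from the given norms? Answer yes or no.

F(¬j) at premise 7 means O(j).
Premise 10, O(¬d -> ¬j), contraposes to O(j -> d); with O(j) we get O(d).
With premise 5, O(d -> w), the K-axiom yields O(w).
Premise 2 is O(k -> ¬w); contrapositively O(w -> ¬k). Since O(w) holds, K gives O(¬k).
Premise 11 is O(¬q -> k); contrapositively O(¬k -> q). Since O(¬k) holds, K gives O(q).
From O(q) and premise 4, O(q -> r), we obtain O(r).
Premises 1, 3, 6, 8, 9 do not contribute to this derivation.
So O(r) follows.

Yes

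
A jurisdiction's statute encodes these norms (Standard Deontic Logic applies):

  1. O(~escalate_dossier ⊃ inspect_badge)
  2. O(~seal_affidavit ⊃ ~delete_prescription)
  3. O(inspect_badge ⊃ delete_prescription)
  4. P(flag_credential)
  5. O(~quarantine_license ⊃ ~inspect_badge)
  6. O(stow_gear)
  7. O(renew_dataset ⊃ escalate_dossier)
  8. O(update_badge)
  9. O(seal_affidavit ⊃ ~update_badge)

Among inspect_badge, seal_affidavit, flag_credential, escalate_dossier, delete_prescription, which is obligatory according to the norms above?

escalate_dossier

From premise 8 we have O(update_badge).
Premise 9 is O(seal_affidavit ⊃ ~update_badge); contrapositively O(update_badge ⊃ ~seal_affidavit). Since O(update_badge) holds, K gives O(~seal_affidavit).
Applying K to premise 2 (O(~seal_affidavit ⊃ ~delete_prescription)) and O(~seal_affidavit) yields O(~delete_prescription).
Premise 3, O(inspect_badge ⊃ delete_prescription), contraposes to O(~delete_prescription ⊃ ~inspect_badge); with O(~delete_prescription) we get O(~inspect_badge).
The contrapositive of premise 1 (O(~escalate_dossier ⊃ inspect_badge)) is O(~inspect_badge ⊃ escalate_dossier), and O(~inspect_badge) is already established, so O(escalate_dossier).
So O(escalate_dossier) holds — escalate_dossier is obligatory. None of the other listed options is made obligatory by any chain of premises.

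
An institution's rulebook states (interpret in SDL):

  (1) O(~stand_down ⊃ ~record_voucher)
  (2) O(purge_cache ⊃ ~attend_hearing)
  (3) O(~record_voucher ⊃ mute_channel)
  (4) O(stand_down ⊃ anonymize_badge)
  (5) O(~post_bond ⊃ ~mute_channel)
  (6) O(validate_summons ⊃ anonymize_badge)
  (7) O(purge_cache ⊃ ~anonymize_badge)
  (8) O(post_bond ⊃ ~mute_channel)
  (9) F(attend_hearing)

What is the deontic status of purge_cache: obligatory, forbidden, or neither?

Forbidden

Premises 5 and 8 cover both cases: O(~post_bond ⊃ ~mute_channel) and O(post_bond ⊃ ~mute_channel). Since ~post_bond ∨ post_bond is a tautology, O(~mute_channel) follows.
The contrapositive of premise 3 (O(~record_voucher ⊃ mute_channel)) is O(~mute_channel ⊃ record_voucher), and O(~mute_channel) is already established, so O(record_voucher).
The contrapositive of premise 1 (O(~stand_down ⊃ ~record_voucher)) is O(record_voucher ⊃ stand_down), and O(record_voucher) is already established, so O(stand_down).
Premise 4 is O(stand_down ⊃ anonymize_badge); since O(stand_down), deontic closure gives O(anonymize_badge).
The contrapositive of premise 7 (O(purge_cache ⊃ ~anonymize_badge)) is O(anonymize_badge ⊃ ~purge_cache), and O(anonymize_badge) is already established, so O(~purge_cache).
Premises 2, 6, 9 do not contribute to this derivation.
Thus O(~purge_cache), which is F(purge_cache): purge_cache is forbidden.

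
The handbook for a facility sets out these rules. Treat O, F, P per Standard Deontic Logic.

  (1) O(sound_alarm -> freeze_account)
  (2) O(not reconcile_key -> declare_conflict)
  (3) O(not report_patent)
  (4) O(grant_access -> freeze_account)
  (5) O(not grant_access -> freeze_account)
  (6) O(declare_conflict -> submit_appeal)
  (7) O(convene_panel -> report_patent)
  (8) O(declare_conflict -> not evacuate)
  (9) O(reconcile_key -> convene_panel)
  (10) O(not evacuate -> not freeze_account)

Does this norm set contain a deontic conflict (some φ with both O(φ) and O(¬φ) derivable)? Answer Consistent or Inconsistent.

Premises 5 and 4 cover both cases: O(not grant_access -> freeze_account) and O(grant_access -> freeze_account). Since not grant_access ∨ grant_access is a tautology, O(freeze_account) follows.
Premise 10 is O(not evacuate -> not freeze_account); contrapositively O(freeze_account -> evacuate). Since O(freeze_account) holds, K gives O(evacuate).
Premise 8 is O(declare_conflict -> not evacuate); contrapositively O(evacuate -> not declare_conflict). Since O(evacuate) holds, K gives O(not declare_conflict).
Premise 2, O(not reconcile_key -> declare_conflict), contraposes to O(not declare_conflict -> reconcile_key); with O(not declare_conflict) we get O(reconcile_key).
Premise 9 is O(reconcile_key -> convene_panel); since O(reconcile_key), deontic closure gives O(convene_panel).
Premise 7 is O(convene_panel -> report_patent); since O(convene_panel), deontic closure gives O(report_patent).
However, premise 3 gives O(not report_patent).
We now have both O(report_patent) and O(not report_patent) — report_patent is simultaneously obligatory and forbidden, violating the D-axiom.

Inconsistent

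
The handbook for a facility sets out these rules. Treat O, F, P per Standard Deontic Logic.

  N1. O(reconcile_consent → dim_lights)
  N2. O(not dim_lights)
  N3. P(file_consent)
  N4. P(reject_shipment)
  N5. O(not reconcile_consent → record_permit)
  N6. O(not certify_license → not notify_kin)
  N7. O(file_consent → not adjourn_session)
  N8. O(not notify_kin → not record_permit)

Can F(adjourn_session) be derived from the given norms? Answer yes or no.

No

Premise 7 is O(file_consent → not adjourn_session), but O(file_consent) is not derivable from the premises (the permission P(file_consent) asserts only not O(not file_consent), not O(file_consent)), so it does not yield O(not adjourn_session).
No other premise forces O(not adjourn_session). An ideal world satisfying every premise can still have adjourn_session true, so F(adjourn_session) is not derivable.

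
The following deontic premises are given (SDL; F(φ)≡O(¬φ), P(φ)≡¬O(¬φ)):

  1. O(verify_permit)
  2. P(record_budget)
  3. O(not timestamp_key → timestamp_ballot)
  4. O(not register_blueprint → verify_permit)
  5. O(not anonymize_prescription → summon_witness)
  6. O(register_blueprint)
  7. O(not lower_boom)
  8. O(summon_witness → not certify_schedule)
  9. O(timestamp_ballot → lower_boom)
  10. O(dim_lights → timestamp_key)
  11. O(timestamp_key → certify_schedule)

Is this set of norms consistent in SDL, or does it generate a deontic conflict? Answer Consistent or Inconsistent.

Premise 4 is O(not register_blueprint → verify_permit); even if O(verify_permit) held, inferring O(not register_blueprint) would be affirming the consequent — invalid.
So O(not register_blueprint) is not derivable, and the apparent clash with O(register_blueprint) does not arise.
A world satisfying every obligation exists (e.g. anonymize_prescription=true, certify_schedule=true, dim_lights=false, lower_boom=false, record_budget=false, register_blueprint=true, summon_witness=false, timestamp_ballot=false, timestamp_key=true, verify_permit=true); no atom is both obligatory and forbidden, so the set is consistent.

Consistent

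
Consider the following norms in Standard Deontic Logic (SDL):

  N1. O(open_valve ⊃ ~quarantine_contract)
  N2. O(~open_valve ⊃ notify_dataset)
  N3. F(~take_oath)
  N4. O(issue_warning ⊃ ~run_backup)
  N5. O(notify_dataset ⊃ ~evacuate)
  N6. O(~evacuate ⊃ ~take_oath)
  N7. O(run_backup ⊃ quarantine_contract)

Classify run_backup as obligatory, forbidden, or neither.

Forbidden

Premise 3, F(~take_oath), is equivalent to O(take_oath).
Premise 6 is O(~evacuate ⊃ ~take_oath); contrapositively O(take_oath ⊃ evacuate). Since O(take_oath) holds, K gives O(evacuate).
The contrapositive of premise 5 (O(notify_dataset ⊃ ~evacuate)) is O(evacuate ⊃ ~notify_dataset), and O(evacuate) is already established, so O(~notify_dataset).
Premise 2 is O(~open_valve ⊃ notify_dataset); contrapositively O(~notify_dataset ⊃ open_valve). Since O(~notify_dataset) holds, K gives O(open_valve).
With premise 1, O(open_valve ⊃ ~quarantine_contract), the K-axiom yields O(~quarantine_contract).
Premise 7 is O(run_backup ⊃ quarantine_contract); contrapositively O(~quarantine_contract ⊃ ~run_backup). Since O(~quarantine_contract) holds, K gives O(~run_backup).
Premise 4 does not contribute to this derivation.
Thus O(~run_backup), which is F(run_backup): run_backup is forbidden.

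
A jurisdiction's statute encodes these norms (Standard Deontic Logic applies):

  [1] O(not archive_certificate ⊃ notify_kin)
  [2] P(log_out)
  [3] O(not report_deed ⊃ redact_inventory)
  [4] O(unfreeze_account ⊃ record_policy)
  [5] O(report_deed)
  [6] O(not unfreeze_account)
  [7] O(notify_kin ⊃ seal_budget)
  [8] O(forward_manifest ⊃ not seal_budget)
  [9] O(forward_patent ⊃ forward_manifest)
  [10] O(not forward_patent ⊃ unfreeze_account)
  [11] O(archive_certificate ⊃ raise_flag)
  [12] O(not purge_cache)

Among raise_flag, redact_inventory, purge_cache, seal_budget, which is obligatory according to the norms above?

raise_flag

Premise 6 gives O(not unfreeze_account).
The contrapositive of premise 10 (O(not forward_patent ⊃ unfreeze_account)) is O(not unfreeze_account ⊃ forward_patent), and O(not unfreeze_account) is already established, so O(forward_patent).
Applying K to premise 9 (O(forward_patent ⊃ forward_manifest)) and O(forward_patent) yields O(forward_manifest).
Premise 8 is O(forward_manifest ⊃ not seal_budget); since O(forward_manifest), deontic closure gives O(not seal_budget).
Premise 7, O(notify_kin ⊃ seal_budget), contraposes to O(not seal_budget ⊃ not notify_kin); with O(not seal_budget) we get O(not notify_kin).
Premise 1, O(not archive_certificate ⊃ notify_kin), contraposes to O(not notify_kin ⊃ archive_certificate); with O(not notify_kin) we get O(archive_certificate).
From O(archive_certificate) and premise 11, O(archive_certificate ⊃ raise_flag), we obtain O(raise_flag).
So O(raise_flag) holds — raise_flag is obligatory. None of the other listed options is made obligatory by any chain of premises.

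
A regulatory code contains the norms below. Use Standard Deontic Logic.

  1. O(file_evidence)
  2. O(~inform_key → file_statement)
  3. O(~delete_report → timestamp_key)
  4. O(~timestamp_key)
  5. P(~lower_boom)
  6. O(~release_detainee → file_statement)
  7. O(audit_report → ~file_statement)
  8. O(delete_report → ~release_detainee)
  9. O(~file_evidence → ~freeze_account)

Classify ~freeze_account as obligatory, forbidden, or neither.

Neither

Premise 9 is O(~file_evidence → ~freeze_account), but O(~file_evidence) is not derivable from the premises, so it does not yield O(~freeze_account).
No premise or chain of K-axiom applications forces O(~freeze_account), and none forces O(freeze_account). So ~freeze_account is neither obligatory nor forbidden under these norms.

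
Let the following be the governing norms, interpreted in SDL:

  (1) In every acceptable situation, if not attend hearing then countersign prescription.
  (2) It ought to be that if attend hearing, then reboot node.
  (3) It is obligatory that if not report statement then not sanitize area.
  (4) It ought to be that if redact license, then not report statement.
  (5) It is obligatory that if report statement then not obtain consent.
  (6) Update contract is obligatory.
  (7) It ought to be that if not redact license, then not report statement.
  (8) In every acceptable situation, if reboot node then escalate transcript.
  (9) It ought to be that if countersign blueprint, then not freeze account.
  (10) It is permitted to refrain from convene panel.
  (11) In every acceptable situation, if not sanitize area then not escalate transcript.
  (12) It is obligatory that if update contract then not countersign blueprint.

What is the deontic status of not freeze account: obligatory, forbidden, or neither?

Neither

Premise 9 is O(countersign_blueprint → ¬freeze_account), but O(countersign_blueprint) is not derivable from the premises, so it does not yield O(¬freeze_account).
No premise or chain of K-axiom applications forces O(¬freeze_account), and none forces O(freeze_account). So ¬freeze_account is neither obligatory nor forbidden under these norms.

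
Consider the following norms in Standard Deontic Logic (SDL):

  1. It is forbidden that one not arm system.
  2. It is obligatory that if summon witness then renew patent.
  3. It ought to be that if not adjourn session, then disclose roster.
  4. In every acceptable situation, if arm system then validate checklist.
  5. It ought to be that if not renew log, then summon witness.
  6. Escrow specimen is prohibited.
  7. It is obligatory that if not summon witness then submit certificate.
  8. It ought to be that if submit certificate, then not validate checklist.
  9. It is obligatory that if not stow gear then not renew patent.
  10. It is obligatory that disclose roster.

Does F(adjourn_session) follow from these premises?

Premise 3 is O(¬adjourn_session → disclose_roster); even if O(disclose_roster) held, inferring O(¬adjourn_session) would be affirming the consequent — invalid.
No other premise forces O(¬adjourn_session). An ideal world satisfying every premise can still have adjourn_session true, so F(adjourn_session) is not derivable.

No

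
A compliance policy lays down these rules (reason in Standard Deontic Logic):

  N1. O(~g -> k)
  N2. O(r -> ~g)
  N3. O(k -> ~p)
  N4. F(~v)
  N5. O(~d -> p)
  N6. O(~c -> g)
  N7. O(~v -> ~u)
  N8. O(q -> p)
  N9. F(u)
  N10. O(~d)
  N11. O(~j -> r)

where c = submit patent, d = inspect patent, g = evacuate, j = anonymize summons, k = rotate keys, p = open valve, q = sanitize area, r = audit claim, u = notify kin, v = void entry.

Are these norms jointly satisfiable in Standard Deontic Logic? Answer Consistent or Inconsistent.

Premise 7 is O(~v -> ~u); even if O(~u) held, inferring O(~v) would be affirming the consequent — invalid.
So O(~v) is not derivable, and the apparent clash with O(v) does not arise.
A world satisfying every obligation exists (e.g. c=false, d=false, g=true, j=true, k=false, p=true, q=false, r=false, u=false, v=true); no atom is both obligatory and forbidden, so the set is consistent.

Consistent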